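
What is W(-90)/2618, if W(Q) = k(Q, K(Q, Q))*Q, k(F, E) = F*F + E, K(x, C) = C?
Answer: -360450/1309 ≈ -275.36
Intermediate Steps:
k(F, E) = E + F² (k(F, E) = F² + E = E + F²)
W(Q) = Q*(Q + Q²) (W(Q) = (Q + Q²)*Q = Q*(Q + Q²))
W(-90)/2618 = ((-90)²*(1 - 90))/2618 = (8100*(-89))*(1/2618) = -720900*1/2618 = -360450/1309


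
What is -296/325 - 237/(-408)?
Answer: -14581/44200 ≈ -0.32989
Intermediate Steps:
-296/325 - 237/(-408) = -296*1/325 - 237*(-1/408) = -296/325 + 79/136 = -14581/44200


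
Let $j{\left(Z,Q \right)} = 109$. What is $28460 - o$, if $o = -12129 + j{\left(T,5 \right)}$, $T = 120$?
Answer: $40480$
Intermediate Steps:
$o = -12020$ ($o = -12129 + 109 = -12020$)
$28460 - o = 28460 - -12020 = 28460 + 12020 = 40480$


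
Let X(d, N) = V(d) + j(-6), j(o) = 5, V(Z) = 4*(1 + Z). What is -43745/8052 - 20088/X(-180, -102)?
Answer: 14516209/636108 ≈ 22.820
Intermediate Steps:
V(Z) = 4 + 4*Z
X(d, N) = 9 + 4*d (X(d, N) = (4 + 4*d) + 5 = 9 + 4*d)
-43745/8052 - 20088/X(-180, -102) = -43745/8052 - 20088/(9 + 4*(-180)) = -43745*1/8052 - 20088/(9 - 720) = -43745/8052 - 20088/(-711) = -43745/8052 - 20088*(-1/711) = -43745/8052 + 2232/79 = 14516209/636108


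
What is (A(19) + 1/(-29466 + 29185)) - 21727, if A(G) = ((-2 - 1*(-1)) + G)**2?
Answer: -6014244/281 ≈ -21403.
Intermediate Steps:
A(G) = (-1 + G)**2 (A(G) = ((-2 + 1) + G)**2 = (-1 + G)**2)
(A(19) + 1/(-29466 + 29185)) - 21727 = ((-1 + 19)**2 + 1/(-29466 + 29185)) - 21727 = (18**2 + 1/(-281)) - 21727 = (324 - 1/281) - 21727 = 91043/281 - 21727 = -6014244/281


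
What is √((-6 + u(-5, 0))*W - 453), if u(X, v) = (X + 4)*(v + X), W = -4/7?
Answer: I*√22169/7 ≈ 21.27*I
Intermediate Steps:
W = -4/7 (W = -4*⅐ = -4/7 ≈ -0.57143)
u(X, v) = (4 + X)*(X + v)
√((-6 + u(-5, 0))*W - 453) = √((-6 + ((-5)² + 4*(-5) + 4*0 - 5*0))*(-4/7) - 453) = √((-6 + (25 - 20 + 0 + 0))*(-4/7) - 453) = √((-6 + 5)*(-4/7) - 453) = √(-1*(-4/7) - 453) = √(4/7 - 453) = √(-3167/7) = I*√22169/7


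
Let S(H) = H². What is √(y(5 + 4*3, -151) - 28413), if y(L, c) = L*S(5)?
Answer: 2*I*√6997 ≈ 167.3*I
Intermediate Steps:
y(L, c) = 25*L (y(L, c) = L*5² = L*25 = 25*L)
√(y(5 + 4*3, -151) - 28413) = √(25*(5 + 4*3) - 28413) = √(25*(5 + 12) - 28413) = √(25*17 - 28413) = √(425 - 28413) = √(-27988) = 2*I*√6997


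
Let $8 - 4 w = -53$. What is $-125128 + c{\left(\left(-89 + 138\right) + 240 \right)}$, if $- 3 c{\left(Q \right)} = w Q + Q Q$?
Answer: $- \frac{1853249}{12} \approx -1.5444 \cdot 10^{5}$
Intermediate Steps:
$w = \frac{61}{4}$ ($w = 2 - - \frac{53}{4} = 2 + \frac{53}{4} = \frac{61}{4} \approx 15.25$)
$c{\left(Q \right)} = - \frac{61 Q}{12} - \frac{Q^{2}}{3}$ ($c{\left(Q \right)} = - \frac{\frac{61 Q}{4} + Q Q}{3} = - \frac{\frac{61 Q}{4} + Q^{2}}{3} = - \frac{Q^{2} + \frac{61 Q}{4}}{3} = - \frac{61 Q}{12} - \frac{Q^{2}}{3}$)
$-125128 + c{\left(\left(-89 + 138\right) + 240 \right)} = -125128 - \frac{\left(\left(-89 + 138\right) + 240\right) \left(61 + 4 \left(\left(-89 + 138\right) + 240\right)\right)}{12} = -125128 - \frac{\left(49 + 240\right) \left(61 + 4 \left(49 + 240\right)\right)}{12} = -125128 - \frac{289 \left(61 + 4 \cdot 289\right)}{12} = -125128 - \frac{289 \left(61 + 1156\right)}{12} = -125128 - \frac{289}{12} \cdot 1217 = -125128 - \frac{351713}{12} = - \frac{1853249}{12}$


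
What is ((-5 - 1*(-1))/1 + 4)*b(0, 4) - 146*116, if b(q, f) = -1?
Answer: -16936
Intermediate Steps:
((-5 - 1*(-1))/1 + 4)*b(0, 4) - 146*116 = ((-5 - 1*(-1))/1 + 4)*(-1) - 146*116 = ((-5 + 1)*1 + 4)*(-1) - 16936 = (-4*1 + 4)*(-1) - 16936 = (-4 + 4)*(-1) - 16936 = 0*(-1) - 16936 = 0 - 16936 = -16936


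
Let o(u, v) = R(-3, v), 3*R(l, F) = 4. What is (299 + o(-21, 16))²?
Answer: 811801/9 ≈ 90200.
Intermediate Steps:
R(l, F) = 4/3 (R(l, F) = (⅓)*4 = 4/3)
o(u, v) = 4/3
(299 + o(-21, 16))² = (299 + 4/3)² = (901/3)² = 811801/9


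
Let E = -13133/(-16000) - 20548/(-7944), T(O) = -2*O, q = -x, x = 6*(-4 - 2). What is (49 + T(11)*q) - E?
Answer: -11858921069/15888000 ≈ -746.41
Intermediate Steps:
x = -36 (x = 6*(-6) = -36)
q = 36 (q = -1*(-36) = 36)
E = 54137069/15888000 (E = -13133*(-1/16000) - 20548*(-1/7944) = 13133/16000 + 5137/1986 = 54137069/15888000 ≈ 3.4074)
(49 + T(11)*q) - E = (49 - 2*11*36) - 1*54137069/15888000 = (49 - 22*36) - 54137069/15888000 = (49 - 792) - 54137069/15888000 = -743 - 54137069/15888000 = -11858921069/15888000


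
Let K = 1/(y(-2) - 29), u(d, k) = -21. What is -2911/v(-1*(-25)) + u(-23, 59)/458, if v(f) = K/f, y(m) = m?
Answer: 1033259429/458 ≈ 2.2560e+6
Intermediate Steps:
K = -1/31 (K = 1/(-2 - 29) = 1/(-31) = -1/31 ≈ -0.032258)
v(f) = -1/(31*f)
-2911/v(-1*(-25)) + u(-23, 59)/458 = -2911/((-1/(31*((-1*(-25)))))) - 21/458 = -2911/((-1/31/25)) - 21*1/458 = -2911/((-1/31*1/25)) - 21/458 = -2911/(-1/775) - 21/458 = -2911*(-775) - 21/458 = 2256025 - 21/458 = 1033259429/458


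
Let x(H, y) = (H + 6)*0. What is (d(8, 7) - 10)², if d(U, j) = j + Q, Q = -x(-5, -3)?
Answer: 9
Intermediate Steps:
x(H, y) = 0 (x(H, y) = (6 + H)*0 = 0)
Q = 0 (Q = -1*0 = 0)
d(U, j) = j (d(U, j) = j + 0 = j)
(d(8, 7) - 10)² = (7 - 10)² = (-3)² = 9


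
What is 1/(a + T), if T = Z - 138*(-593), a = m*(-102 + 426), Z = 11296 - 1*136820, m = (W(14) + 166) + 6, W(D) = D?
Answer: 1/16574 ≈ 6.0335e-5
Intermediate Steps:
m = 186 (m = (14 + 166) + 6 = 180 + 6 = 186)
Z = -125524 (Z = 11296 - 136820 = -125524)
a = 60264 (a = 186*(-102 + 426) = 186*324 = 60264)
T = -43690 (T = -125524 - 138*(-593) = -125524 + 81834 = -43690)
1/(a + T) = 1/(60264 - 43690) = 1/16574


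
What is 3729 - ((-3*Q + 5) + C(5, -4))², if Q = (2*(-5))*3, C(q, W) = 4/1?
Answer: -6072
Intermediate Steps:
C(q, W) = 4 (C(q, W) = 4*1 = 4)
Q = -30 (Q = -10*3 = -30)
3729 - ((-3*Q + 5) + C(5, -4))² = 3729 - ((-3*(-30) + 5) + 4)² = 3729 - ((90 + 5) + 4)² = 3729 - (95 + 4)² = 3729 - 1*99² = 3729 - 1*9801 = 3729 - 9801 = -6072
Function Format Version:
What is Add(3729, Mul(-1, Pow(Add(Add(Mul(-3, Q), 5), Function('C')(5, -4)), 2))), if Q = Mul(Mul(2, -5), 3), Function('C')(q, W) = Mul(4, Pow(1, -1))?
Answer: -6072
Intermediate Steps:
Function('C')(q, W) = 4 (Function('C')(q, W) = Mul(4, 1) = 4)
Q = -30 (Q = Mul(-10, 3) = -30)
Add(3729, Mul(-1, Pow(Add(Add(Mul(-3, Q), 5), Function('C')(5, -4)), 2))) = Add(3729, Mul(-1, Pow(Add(Add(Mul(-3, -30), 5), 4), 2))) = Add(3729, Mul(-1, Pow(Add(Add(90, 5), 4), 2))) = Add(3729, Mul(-1, Pow(Add(95, 4), 2))) = Add(3729, Mul(-1, Pow(99, 2))) = Add(3729, Mul(-1, 9801)) = Add(3729, -9801) = -6072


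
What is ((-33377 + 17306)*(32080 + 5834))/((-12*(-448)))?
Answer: -101552649/896 ≈ -1.1334e+5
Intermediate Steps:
((-33377 + 17306)*(32080 + 5834))/((-12*(-448))) = -16071*37914/5376 = -609315894*1/5376 = -101552649/896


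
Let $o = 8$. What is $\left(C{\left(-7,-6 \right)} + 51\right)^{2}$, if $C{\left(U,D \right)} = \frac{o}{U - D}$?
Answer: $1849$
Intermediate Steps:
$C{\left(U,D \right)} = \frac{8}{U - D}$
$\left(C{\left(-7,-6 \right)} + 51\right)^{2} = \left(- \frac{8}{-6 - -7} + 51\right)^{2} = \left(- \frac{8}{-6 + 7} + 51\right)^{2} = \left(- \frac{8}{1} + 51\right)^{2} = \left(\left(-8\right) 1 + 51\right)^{2} = \left(-8 + 51\right)^{2} = 43^{2} = 1849$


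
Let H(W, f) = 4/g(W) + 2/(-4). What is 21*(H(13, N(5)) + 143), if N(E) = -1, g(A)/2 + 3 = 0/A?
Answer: 5957/2 ≈ 2978.5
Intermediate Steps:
g(A) = -6 (g(A) = -6 + 2*(0/A) = -6 + 2*0 = -6 + 0 = -6)
H(W, f) = -7/6 (H(W, f) = 4/(-6) + 2/(-4) = 4*(-1/6) + 2*(-1/4) = -2/3 - 1/2 = -7/6)
21*(H(13, N(5)) + 143) = 21*(-7/6 + 143) = 21*(851/6) = 5957/2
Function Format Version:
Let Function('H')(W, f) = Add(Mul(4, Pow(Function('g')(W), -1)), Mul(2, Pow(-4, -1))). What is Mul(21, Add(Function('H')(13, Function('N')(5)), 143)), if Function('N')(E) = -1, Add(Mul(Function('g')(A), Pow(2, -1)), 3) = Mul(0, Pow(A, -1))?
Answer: Rational(5957, 2) ≈ 2978.5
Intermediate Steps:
Function('g')(A) = -6 (Function('g')(A) = Add(-6, Mul(2, Mul(0, Pow(A, -1)))) = Add(-6, Mul(2, 0)) = Add(-6, 0) = -6)
Function('H')(W, f) = Rational(-7, 6) (Function('H')(W, f) = Add(Mul(4, Pow(-6, -1)), Mul(2, Pow(-4, -1))) = Add(Mul(4, Rational(-1, 6)), Mul(2, Rational(-1, 4))) = Add(Rational(-2, 3), Rational(-1, 2)) = Rational(-7, 6))
Mul(21, Add(Function('H')(13, Function('N')(5)), 143)) = Mul(21, Add(Rational(-7, 6), 143)) = Mul(21, Rational(851, 6)) = Rational(5957, 2)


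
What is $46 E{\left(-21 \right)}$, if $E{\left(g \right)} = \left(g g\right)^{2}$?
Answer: $8946126$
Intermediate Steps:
$E{\left(g \right)} = g^{4}$ ($E{\left(g \right)} = \left(g^{2}\right)^{2} = g^{4}$)
$46 E{\left(-21 \right)} = 46 \left(-21\right)^{4} = 46 \cdot 194481 = 8946126$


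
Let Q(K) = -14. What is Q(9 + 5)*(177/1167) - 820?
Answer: -319806/389 ≈ -822.12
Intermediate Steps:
Q(9 + 5)*(177/1167) - 820 = -2478/1167 - 820 = -14*59/389 - 820 = -826/389 - 820 = -319806/389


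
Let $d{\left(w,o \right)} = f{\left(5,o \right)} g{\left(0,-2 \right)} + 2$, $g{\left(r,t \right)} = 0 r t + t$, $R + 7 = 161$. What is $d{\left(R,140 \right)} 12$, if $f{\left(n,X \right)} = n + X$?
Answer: $-3456$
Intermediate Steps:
$R = 154$ ($R = -7 + 161 = 154$)
$g{\left(r,t \right)} = t$ ($g{\left(r,t \right)} = 0 t + t = 0 + t = t$)
$f{\left(n,X \right)} = X + n$
$d{\left(w,o \right)} = -8 - 2 o$ ($d{\left(w,o \right)} = \left(o + 5\right) \left(-2\right) + 2 = \left(5 + o\right) \left(-2\right) + 2 = \left(-10 - 2 o\right) + 2 = -8 - 2 o$)
$d{\left(R,140 \right)} 12 = \left(-8 - 280\right) 12 = \left(-288\right) 12 = -3456$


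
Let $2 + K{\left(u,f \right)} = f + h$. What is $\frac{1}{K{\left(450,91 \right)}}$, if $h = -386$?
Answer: $- \frac{1}{297} \approx -0.003367$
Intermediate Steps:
$K{\left(u,f \right)} = -388 + f$ ($K{\left(u,f \right)} = -2 + \left(f - 386\right) = -2 + \left(-386 + f\right) = -388 + f$)
$\frac{1}{K{\left(450,91 \right)}} = \frac{1}{-388 + 91} = \frac{1}{-297} = - \frac{1}{297}$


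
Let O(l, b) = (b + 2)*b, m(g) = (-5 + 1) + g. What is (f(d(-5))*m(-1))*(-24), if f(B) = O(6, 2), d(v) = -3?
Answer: 960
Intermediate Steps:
m(g) = -4 + g
O(l, b) = b*(2 + b) (O(l, b) = (2 + b)*b = b*(2 + b))
f(B) = 8 (f(B) = 2*(2 + 2) = 2*4 = 8)
(f(d(-5))*m(-1))*(-24) = (8*(-4 - 1))*(-24) = (8*(-5))*(-24) = -40*(-24) = 960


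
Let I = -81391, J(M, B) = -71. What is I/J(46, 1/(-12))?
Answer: 81391/71 ≈ 1146.4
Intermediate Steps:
I/J(46, 1/(-12)) = -81391/(-71) = -81391*(-1/71) = 81391/71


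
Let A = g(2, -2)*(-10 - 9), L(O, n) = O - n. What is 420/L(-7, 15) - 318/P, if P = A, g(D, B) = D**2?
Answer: -6231/418 ≈ -14.907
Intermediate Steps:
A = -76 (A = 2**2*(-10 - 9) = 4*(-19) = -76)
P = -76
420/L(-7, 15) - 318/P = 420/(-7 - 1*15) - 318/(-76) = 420/(-7 - 15) - 318*(-1/76) = 420/(-22) + 159/38 = 420*(-1/22) + 159/38 = -210/11 + 159/38 = -6231/418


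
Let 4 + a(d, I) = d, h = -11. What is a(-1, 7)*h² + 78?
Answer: -527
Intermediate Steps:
a(d, I) = -4 + d
a(-1, 7)*h² + 78 = (-4 - 1)*(-11)² + 78 = -5*121 + 78 = -605 + 78 = -527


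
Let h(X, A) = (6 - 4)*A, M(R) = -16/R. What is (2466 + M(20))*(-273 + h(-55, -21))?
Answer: -776538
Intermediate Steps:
h(X, A) = 2*A
(2466 + M(20))*(-273 + h(-55, -21)) = (2466 - 16/20)*(-273 + 2*(-21)) = (2466 - 16*1/20)*(-273 - 42) = (2466 - ⅘)*(-315) = (12326/5)*(-315) = -776538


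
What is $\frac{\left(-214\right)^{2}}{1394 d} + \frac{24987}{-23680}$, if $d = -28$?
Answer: $- \frac{257467733}{115534720} \approx -2.2285$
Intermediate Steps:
$\frac{\left(-214\right)^{2}}{1394 d} + \frac{24987}{-23680} = \frac{\left(-214\right)^{2}}{1394 \left(-28\right)} + \frac{24987}{-23680} = \frac{45796}{-39032} + 24987 \left(- \frac{1}{23680}\right) = 45796 \left(- \frac{1}{39032}\right) - \frac{24987}{23680} = - \frac{11449}{9758} - \frac{24987}{23680} = - \frac{257467733}{115534720}$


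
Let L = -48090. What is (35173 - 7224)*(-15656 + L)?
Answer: -1781636954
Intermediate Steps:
(35173 - 7224)*(-15656 + L) = (35173 - 7224)*(-15656 - 48090) = 27949*(-63746) = -1781636954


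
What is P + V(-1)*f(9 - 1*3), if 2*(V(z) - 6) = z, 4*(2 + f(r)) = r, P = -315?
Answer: -1271/4 ≈ -317.75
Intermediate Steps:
f(r) = -2 + r/4
V(z) = 6 + z/2
P + V(-1)*f(9 - 1*3) = -315 + (6 + (1/2)*(-1))*(-2 + (9 - 1*3)/4) = -315 + (6 - 1/2)*(-2 + (9 - 3)/4) = -315 + 11*(-2 + (1/4)*6)/2 = -315 + 11*(-2 + 3/2)/2 = -315 + (11/2)*(-1/2) = -315 - 11/4 = -1271/4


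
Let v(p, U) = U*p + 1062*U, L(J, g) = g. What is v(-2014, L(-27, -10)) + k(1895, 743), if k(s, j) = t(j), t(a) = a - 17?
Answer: 10246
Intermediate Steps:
v(p, U) = 1062*U + U*p
t(a) = -17 + a
k(s, j) = -17 + j
v(-2014, L(-27, -10)) + k(1895, 743) = -10*(1062 - 2014) + (-17 + 743) = -10*(-952) + 726 = 9520 + 726 = 10246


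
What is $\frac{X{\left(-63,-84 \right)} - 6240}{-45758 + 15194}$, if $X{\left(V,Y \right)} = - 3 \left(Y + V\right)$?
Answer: $\frac{1933}{10188} \approx 0.18973$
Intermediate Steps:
$X{\left(V,Y \right)} = - 3 V - 3 Y$ ($X{\left(V,Y \right)} = - 3 \left(V + Y\right) = - 3 V - 3 Y$)
$\frac{X{\left(-63,-84 \right)} - 6240}{-45758 + 15194} = \frac{\left(\left(-3\right) \left(-63\right) - -252\right) - 6240}{-45758 + 15194} = \frac{\left(189 + 252\right) - 6240}{-30564} = \left(441 - 6240\right) \left(- \frac{1}{30564}\right) = \left(-5799\right) \left(- \frac{1}{30564}\right) = \frac{1933}{10188}$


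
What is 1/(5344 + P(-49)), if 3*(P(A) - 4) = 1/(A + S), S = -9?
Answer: 174/930551 ≈ 0.00018699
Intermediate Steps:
P(A) = 4 + 1/(3*(-9 + A)) (P(A) = 4 + 1/(3*(A - 9)) = 4 + 1/(3*(-9 + A)))
1/(5344 + P(-49)) = 1/(5344 + (-107 + 12*(-49))/(3*(-9 - 49))) = 1/(5344 + (⅓)*(-107 - 588)/(-58)) = 1/(5344 + (⅓)*(-1/58)*(-695)) = 1/(5344 + 695/174) = 1/(930551/174) = 174/930551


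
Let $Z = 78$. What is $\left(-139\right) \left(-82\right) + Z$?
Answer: $11476$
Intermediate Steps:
$\left(-139\right) \left(-82\right) + Z = \left(-139\right) \left(-82\right) + 78 = 11398 + 78 = 11476$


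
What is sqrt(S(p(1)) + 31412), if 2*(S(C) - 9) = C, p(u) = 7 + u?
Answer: 5*sqrt(1257) ≈ 177.27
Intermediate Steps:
S(C) = 9 + C/2
sqrt(S(p(1)) + 31412) = sqrt((9 + (7 + 1)/2) + 31412) = sqrt((9 + (1/2)*8) + 31412) = sqrt((9 + 4) + 31412) = sqrt(13 + 31412) = sqrt(31425) = 5*sqrt(1257)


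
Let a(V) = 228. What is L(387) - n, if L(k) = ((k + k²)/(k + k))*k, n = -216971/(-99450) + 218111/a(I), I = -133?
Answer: 16476696181/222300 ≈ 74119.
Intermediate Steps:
n = 213143219/222300 (n = -216971/(-99450) + 218111/228 = -216971*(-1/99450) + 218111*(1/228) = 12763/5850 + 218111/228 = 213143219/222300 ≈ 958.81)
L(k) = k/2 + k²/2 (L(k) = ((k + k²)/((2*k)))*k = ((k + k²)*(1/(2*k)))*k = ((k + k²)/(2*k))*k = k/2 + k²/2)
L(387) - n = (½)*387*(1 + 387) - 1*213143219/222300 = (½)*387*388 - 213143219/222300 = 75078 - 213143219/222300 = 16476696181/222300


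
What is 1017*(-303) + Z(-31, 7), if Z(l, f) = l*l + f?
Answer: -307183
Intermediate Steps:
Z(l, f) = f + l**2 (Z(l, f) = l**2 + f = f + l**2)
1017*(-303) + Z(-31, 7) = 1017*(-303) + (7 + (-31)**2) = -308151 + (7 + 961) = -308151 + 968 = -307183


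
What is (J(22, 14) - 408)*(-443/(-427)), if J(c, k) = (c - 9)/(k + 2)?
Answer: -2886145/6832 ≈ -422.45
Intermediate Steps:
J(c, k) = (-9 + c)/(2 + k)
(J(22, 14) - 408)*(-443/(-427)) = ((-9 + 22)/(2 + 14) - 408)*(-443/(-427)) = (13/16 - 408)*(-443*(-1/427)) = ((1/16)*13 - 408)*(443/427) = (13/16 - 408)*(443/427) = -6515/16*443/427 = -2886145/6832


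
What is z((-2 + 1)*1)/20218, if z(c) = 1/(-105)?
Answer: -1/2122890 ≈ -4.7106e-7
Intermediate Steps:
z(c) = -1/105
z((-2 + 1)*1)/20218 = -1/105/20218 = -1/105*1/20218 = -1/2122890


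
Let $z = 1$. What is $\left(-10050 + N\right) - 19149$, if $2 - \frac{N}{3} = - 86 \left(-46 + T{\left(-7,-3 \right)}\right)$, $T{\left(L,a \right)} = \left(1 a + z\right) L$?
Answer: $-37449$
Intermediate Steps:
$T{\left(L,a \right)} = L \left(1 + a\right)$ ($T{\left(L,a \right)} = \left(1 a + 1\right) L = \left(a + 1\right) L = \left(1 + a\right) L = L \left(1 + a\right)$)
$N = -8250$ ($N = 6 - 3 \left(- 86 \left(-46 - 7 \left(1 - 3\right)\right)\right) = 6 - 3 \left(- 86 \left(-46 - -14\right)\right) = 6 - 3 \left(- 86 \left(-46 + 14\right)\right) = 6 - 3 \left(\left(-86\right) \left(-32\right)\right) = 6 - 8256 = -8250$)
$\left(-10050 + N\right) - 19149 = \left(-10050 - 8250\right) - 19149 = -18300 - 19149 = -37449$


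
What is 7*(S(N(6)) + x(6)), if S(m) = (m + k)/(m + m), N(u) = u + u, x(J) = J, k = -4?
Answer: 133/3 ≈ 44.333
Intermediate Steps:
N(u) = 2*u
S(m) = (-4 + m)/(2*m) (S(m) = (m - 4)/(m + m) = (-4 + m)/((2*m)) = (-4 + m)*(1/(2*m)) = (-4 + m)/(2*m))
7*(S(N(6)) + x(6)) = 7*((-4 + 2*6)/(2*((2*6))) + 6) = 7*((½)*(-4 + 12)/12 + 6) = 7*((½)*(1/12)*8 + 6) = 7*(⅓ + 6) = 7*(19/3) = 133/3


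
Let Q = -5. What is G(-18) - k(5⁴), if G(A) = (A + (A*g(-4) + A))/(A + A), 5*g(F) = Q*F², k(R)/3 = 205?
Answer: -622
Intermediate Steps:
k(R) = 615 (k(R) = 3*205 = 615)
g(F) = -F² (g(F) = (-5*F²)/5 = -F²)
G(A) = -7 (G(A) = (A + (A*(-1*(-4)²) + A))/(A + A) = (A + (A*(-1*16) + A))/((2*A)) = (A + (A*(-16) + A))*(1/(2*A)) = (A + (-16*A + A))*(1/(2*A)) = (A - 15*A)*(1/(2*A)) = (-14*A)*(1/(2*A)) = -7)
G(-18) - k(5⁴) = -7 - 1*615 = -7 - 615 = -622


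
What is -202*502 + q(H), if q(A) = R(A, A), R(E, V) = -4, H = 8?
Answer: -101408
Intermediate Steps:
q(A) = -4
-202*502 + q(H) = -202*502 - 4 = -101404 - 4 = -101408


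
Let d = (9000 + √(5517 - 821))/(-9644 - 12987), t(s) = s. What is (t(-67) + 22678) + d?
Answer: 511700541/22631 - 2*√1174/22631 ≈ 22611.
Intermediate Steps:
d = -9000/22631 - 2*√1174/22631 (d = (9000 + √4696)/(-22631) = (9000 + 2*√1174)*(-1/22631) = -9000/22631 - 2*√1174/22631 ≈ -0.40071)
(t(-67) + 22678) + d = (-67 + 22678) + (-9000/22631 - 2*√1174/22631) = 22611 + (-9000/22631 - 2*√1174/22631) = 511700541/22631 - 2*√1174/22631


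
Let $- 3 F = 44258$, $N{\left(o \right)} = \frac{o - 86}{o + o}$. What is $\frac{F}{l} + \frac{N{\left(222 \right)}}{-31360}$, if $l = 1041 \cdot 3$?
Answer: $- \frac{25676774371}{5435519040} \approx -4.7239$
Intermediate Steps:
$l = 3123$
$N{\left(o \right)} = \frac{-86 + o}{2 o}$
$F = - \frac{44258}{3}$ ($F = \left(- \frac{1}{3}\right) 44258 = - \frac{44258}{3} \approx -14753.0$)
$\frac{F}{l} + \frac{N{\left(222 \right)}}{-31360} = - \frac{44258}{3 \cdot 3123} + \frac{\frac{1}{2} \cdot \frac{1}{222} \left(-86 + 222\right)}{-31360} = \left(- \frac{44258}{3}\right) \frac{1}{3123} + \frac{1}{2} \cdot \frac{1}{222} \cdot 136 \left(- \frac{1}{31360}\right) = - \frac{44258}{9369} + \frac{34}{111} \left(- \frac{1}{31360}\right) = - \frac{44258}{9369} - \frac{17}{1740480} = - \frac{25676774371}{5435519040}$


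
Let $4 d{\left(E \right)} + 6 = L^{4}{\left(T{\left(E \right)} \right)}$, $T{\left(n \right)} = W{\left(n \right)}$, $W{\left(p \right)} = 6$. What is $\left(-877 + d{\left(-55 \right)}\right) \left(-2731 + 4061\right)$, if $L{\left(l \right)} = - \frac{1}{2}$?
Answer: $- \frac{37388295}{32} \approx -1.1684 \cdot 10^{6}$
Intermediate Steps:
$T{\left(n \right)} = 6$
$L{\left(l \right)} = - \frac{1}{2}$ ($L{\left(l \right)} = \left(-1\right) \frac{1}{2} = - \frac{1}{2}$)
$d{\left(E \right)} = - \frac{95}{64}$ ($d{\left(E \right)} = - \frac{3}{2} + \frac{\left(- \frac{1}{2}\right)^{4}}{4} = - \frac{3}{2} + \frac{1}{4} \cdot \frac{1}{16} = - \frac{3}{2} + \frac{1}{64} = - \frac{95}{64}$)
$\left(-877 + d{\left(-55 \right)}\right) \left(-2731 + 4061\right) = \left(-877 - \frac{95}{64}\right) \left(-2731 + 4061\right) = \left(- \frac{56223}{64}\right) 1330 = - \frac{37388295}{32}$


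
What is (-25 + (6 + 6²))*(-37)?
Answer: -629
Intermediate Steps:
(-25 + (6 + 6²))*(-37) = (-25 + (6 + 36))*(-37) = (-25 + 42)*(-37) = 17*(-37) = -629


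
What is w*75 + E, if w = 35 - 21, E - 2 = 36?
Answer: 1088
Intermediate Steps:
E = 38 (E = 2 + 36 = 38)
w = 14
w*75 + E = 14*75 + 38 = 1050 + 38 = 1088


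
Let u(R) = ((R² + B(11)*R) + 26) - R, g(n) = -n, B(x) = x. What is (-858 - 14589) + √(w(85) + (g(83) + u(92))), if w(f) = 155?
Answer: -15447 + √9482 ≈ -15350.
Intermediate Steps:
u(R) = 26 + R² + 10*R (u(R) = ((R² + 11*R) + 26) - R = (26 + R² + 11*R) - R = 26 + R² + 10*R)
(-858 - 14589) + √(w(85) + (g(83) + u(92))) = (-858 - 14589) + √(155 + (-1*83 + (26 + 92² + 10*92))) = -15447 + √(155 + (-83 + (26 + 8464 + 920))) = -15447 + √(155 + (-83 + 9410)) = -15447 + √(155 + 9327) = -15447 + √9482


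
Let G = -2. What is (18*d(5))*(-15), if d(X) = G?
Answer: 540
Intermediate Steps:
d(X) = -2
(18*d(5))*(-15) = (18*(-2))*(-15) = -36*(-15) = 540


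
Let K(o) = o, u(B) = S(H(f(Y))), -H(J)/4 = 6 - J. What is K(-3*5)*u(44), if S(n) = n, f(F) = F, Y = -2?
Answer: 480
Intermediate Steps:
H(J) = -24 + 4*J (H(J) = -4*(6 - J) = -24 + 4*J)
u(B) = -32 (u(B) = -24 + 4*(-2) = -24 - 8 = -32)
K(-3*5)*u(44) = -3*5*(-32) = -15*(-32) = 480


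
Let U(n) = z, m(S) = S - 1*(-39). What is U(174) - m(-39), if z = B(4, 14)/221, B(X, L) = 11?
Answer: 11/221 ≈ 0.049774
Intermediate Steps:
m(S) = 39 + S (m(S) = S + 39 = 39 + S)
z = 11/221 ≈ 0.049774
U(n) = 11/221
U(174) - m(-39) = 11/221 - (39 - 39) = 11/221 - 1*0 = 11/221 + 0 = 11/221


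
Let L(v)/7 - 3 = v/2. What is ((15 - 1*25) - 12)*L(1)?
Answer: -539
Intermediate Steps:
L(v) = 21 + 7*v/2 (L(v) = 21 + 7*(v/2) = 21 + 7*v/2)
((15 - 1*25) - 12)*L(1) = ((15 - 1*25) - 12)*(21 + (7/2)*1) = ((15 - 25) - 12)*(21 + 7/2) = (-10 - 12)*(49/2) = -22*49/2 = -539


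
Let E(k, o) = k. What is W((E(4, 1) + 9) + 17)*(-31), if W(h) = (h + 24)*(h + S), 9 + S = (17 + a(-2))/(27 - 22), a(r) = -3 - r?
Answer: -202554/5 ≈ -40511.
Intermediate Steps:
S = -29/5 (S = -9 + (17 + (-3 - 1*(-2)))/(27 - 22) = -9 + (17 + (-3 + 2))/5 = -9 + (17 - 1)*(1/5) = -9 + 16*(1/5) = -9 + 16/5 = -29/5 ≈ -5.8000)
W(h) = (24 + h)*(-29/5 + h) (W(h) = (h + 24)*(h - 29/5) = (24 + h)*(-29/5 + h))
W((E(4, 1) + 9) + 17)*(-31) = (-696/5 + ((4 + 9) + 17)**2 + 91*((4 + 9) + 17)/5)*(-31) = (-696/5 + (13 + 17)**2 + 91*(13 + 17)/5)*(-31) = (-696/5 + 30**2 + (91/5)*30)*(-31) = (-696/5 + 900 + 546)*(-31) = (6534/5)*(-31) = -202554/5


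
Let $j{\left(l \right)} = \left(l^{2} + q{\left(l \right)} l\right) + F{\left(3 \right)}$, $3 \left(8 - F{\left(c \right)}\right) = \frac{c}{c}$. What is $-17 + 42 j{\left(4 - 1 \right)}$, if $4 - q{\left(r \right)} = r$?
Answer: $809$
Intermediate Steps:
$F{\left(c \right)} = \frac{23}{3}$ ($F{\left(c \right)} = 8 - \frac{c \frac{1}{c}}{3} = 8 - \frac{1}{3} = \frac{23}{3}$)
$q{\left(r \right)} = 4 - r$
$j{\left(l \right)} = \frac{23}{3} + l^{2} + l \left(4 - l\right)$ ($j{\left(l \right)} = \left(l^{2} + \left(4 - l\right) l\right) + \frac{23}{3} = \left(l^{2} + l \left(4 - l\right)\right) + \frac{23}{3} = \frac{23}{3} + l^{2} + l \left(4 - l\right)$)
$-17 + 42 j{\left(4 - 1 \right)} = -17 + 42 \left(\frac{23}{3} + 4 \left(4 - 1\right)\right) = -17 + 42 \left(\frac{23}{3} + 4 \cdot 3\right) = -17 + 42 \left(\frac{23}{3} + 12\right) = -17 + 42 \cdot \frac{59}{3} = -17 + 826 = 809$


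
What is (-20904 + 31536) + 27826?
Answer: 38458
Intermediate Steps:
(-20904 + 31536) + 27826 = 10632 + 27826 = 38458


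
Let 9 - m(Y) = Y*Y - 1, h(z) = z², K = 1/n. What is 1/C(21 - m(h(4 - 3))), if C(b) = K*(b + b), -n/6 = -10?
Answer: 5/2 ≈ 2.5000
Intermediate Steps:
n = 60 (n = -6*(-10) = 60)
K = 1/60 ≈ 0.016667
m(Y) = 10 - Y² (m(Y) = 9 - (Y*Y - 1) = 9 - (Y² - 1) = 9 - (-1 + Y²) = 9 + (1 - Y²) = 10 - Y²)
C(b) = b/30 (C(b) = (b + b)/60 = (2*b)/60 = b/30)
1/C(21 - m(h(4 - 3))) = 1/((21 - (10 - ((4 - 3)²)²))/30) = 1/((21 - (10 - (1²)²))/30) = 1/((21 - (10 - 1*1²))/30) = 1/((21 - (10 - 1*1))/30) = 1/((21 - (10 - 1))/30) = 1/((21 - 1*9)/30) = 1/((21 - 9)/30) = 1/((1/30)*12) = 1/(⅖) = 5/2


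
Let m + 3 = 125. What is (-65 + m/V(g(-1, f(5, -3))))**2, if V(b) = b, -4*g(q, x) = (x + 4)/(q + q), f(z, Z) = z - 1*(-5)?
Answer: 1089/49 ≈ 22.224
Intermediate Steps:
f(z, Z) = 5 + z (f(z, Z) = z + 5 = 5 + z)
g(q, x) = -(4 + x)/(8*q) (g(q, x) = -(x + 4)/(4*(q + q)) = -(4 + x)/(4*(2*q)) = -(4 + x)*1/(2*q)/4 = -(4 + x)/(8*q))
m = 122 (m = -3 + 125 = 122)
(-65 + m/V(g(-1, f(5, -3))))**2 = (-65 + 122/(((1/8)*(-4 - (5 + 5))/(-1))))**2 = (-65 + 122/(((1/8)*(-1)*(-4 - 1*10))))**2 = (-65 + 122/(((1/8)*(-1)*(-4 - 10))))**2 = (-65 + 122/(((1/8)*(-1)*(-14))))**2 = (-65 + 122/(7/4))**2 = (-65 + 122*(4/7))**2 = (-65 + 488/7)**2 = (33/7)**2 = 1089/49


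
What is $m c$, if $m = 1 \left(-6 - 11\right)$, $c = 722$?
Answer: $-12274$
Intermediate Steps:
$m = -17$ ($m = 1 \left(-17\right) = -17$)
$m c = \left(-17\right) 722 = -12274$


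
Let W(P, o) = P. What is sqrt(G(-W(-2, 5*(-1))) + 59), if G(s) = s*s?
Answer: 3*sqrt(7) ≈ 7.9373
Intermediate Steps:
G(s) = s**2
sqrt(G(-W(-2, 5*(-1))) + 59) = sqrt((-1*(-2))**2 + 59) = sqrt(2**2 + 59) = sqrt(4 + 59) = sqrt(63) = 3*sqrt(7)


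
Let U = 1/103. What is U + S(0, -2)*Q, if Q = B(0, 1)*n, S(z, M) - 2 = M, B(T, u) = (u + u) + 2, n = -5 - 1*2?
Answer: 1/103 ≈ 0.0097087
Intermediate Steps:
n = -7 (n = -5 - 2 = -7)
B(T, u) = 2 + 2*u (B(T, u) = 2*u + 2 = 2 + 2*u)
S(z, M) = 2 + M
U = 1/103 ≈ 0.0097087
Q = -28 (Q = (2 + 2*1)*(-7) = (2 + 2)*(-7) = 4*(-7) = -28)
U + S(0, -2)*Q = 1/103 + (2 - 2)*(-28) = 1/103 + 0*(-28) = 1/103 + 0 = 1/103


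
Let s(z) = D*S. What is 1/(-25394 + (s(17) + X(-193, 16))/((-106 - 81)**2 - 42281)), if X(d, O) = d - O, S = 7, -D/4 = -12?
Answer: -7312/185681055 ≈ -3.9379e-5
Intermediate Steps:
D = 48 (D = -4*(-12) = 48)
s(z) = 336 (s(z) = 48*7 = 336)
1/(-25394 + (s(17) + X(-193, 16))/((-106 - 81)**2 - 42281)) = 1/(-25394 + (336 + (-193 - 1*16))/((-106 - 81)**2 - 42281)) = 1/(-25394 + (336 + (-193 - 16))/((-187)**2 - 42281)) = 1/(-25394 + (336 - 209)/(34969 - 42281)) = 1/(-25394 + 127/(-7312)) = 1/(-25394 + 127*(-1/7312)) = 1/(-25394 - 127/7312) = 1/(-185681055/7312) = -7312/185681055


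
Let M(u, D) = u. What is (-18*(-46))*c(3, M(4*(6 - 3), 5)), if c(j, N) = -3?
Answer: -2484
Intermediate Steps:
(-18*(-46))*c(3, M(4*(6 - 3), 5)) = -18*(-46)*(-3) = 828*(-3) = -2484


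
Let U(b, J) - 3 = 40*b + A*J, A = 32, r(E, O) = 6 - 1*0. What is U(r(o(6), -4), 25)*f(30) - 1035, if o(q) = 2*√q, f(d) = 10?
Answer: 9395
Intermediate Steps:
r(E, O) = 6 (r(E, O) = 6 + 0 = 6)
U(b, J) = 3 + 32*J + 40*b (U(b, J) = 3 + (40*b + 32*J) = 3 + (32*J + 40*b) = 3 + 32*J + 40*b)
U(r(o(6), -4), 25)*f(30) - 1035 = (3 + 32*25 + 40*6)*10 - 1035 = (3 + 800 + 240)*10 - 1035 = 1043*10 - 1035 = 10430 - 1035 = 9395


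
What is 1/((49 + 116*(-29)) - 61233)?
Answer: -1/64548 ≈ -1.5492e-5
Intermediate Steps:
1/((49 + 116*(-29)) - 61233) = 1/((49 - 3364) - 61233) = 1/(-3315 - 61233) = 1/(-64548) = -1/64548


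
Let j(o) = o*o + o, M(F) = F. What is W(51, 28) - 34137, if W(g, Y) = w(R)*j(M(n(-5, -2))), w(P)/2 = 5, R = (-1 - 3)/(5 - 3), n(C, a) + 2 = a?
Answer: -34017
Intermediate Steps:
n(C, a) = -2 + a
R = -2 (R = -4/2 = -4*1/2 = -2)
w(P) = 10 (w(P) = 2*5 = 10)
j(o) = o + o**2 (j(o) = o**2 + o = o + o**2)
W(g, Y) = 120 (W(g, Y) = 10*((-2 - 2)*(1 + (-2 - 2))) = 10*(-4*(1 - 4)) = 10*(-4*(-3)) = 10*12 = 120)
W(51, 28) - 34137 = 120 - 34137 = -34017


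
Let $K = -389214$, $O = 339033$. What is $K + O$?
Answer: $-50181$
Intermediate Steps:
$K + O = -389214 + 339033 = -50181$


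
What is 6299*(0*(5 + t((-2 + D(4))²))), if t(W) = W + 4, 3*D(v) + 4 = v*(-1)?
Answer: 0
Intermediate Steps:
D(v) = -4/3 - v/3 (D(v) = -4/3 + (v*(-1))/3 = -4/3 + (-v)/3 = -4/3 - v/3)
t(W) = 4 + W
6299*(0*(5 + t((-2 + D(4))²))) = 6299*(0*(5 + (4 + (-2 + (-4/3 - ⅓*4))²))) = 6299*(0*(5 + (4 + (-2 + (-4/3 - 4/3))²))) = 6299*(0*(5 + (4 + (-2 - 8/3)²))) = 6299*(0*(5 + (4 + (-14/3)²))) = 6299*(0*(5 + (4 + 196/9))) = 6299*(0*(5 + 232/9)) = 6299*(0*(277/9)) = 6299*0 = 0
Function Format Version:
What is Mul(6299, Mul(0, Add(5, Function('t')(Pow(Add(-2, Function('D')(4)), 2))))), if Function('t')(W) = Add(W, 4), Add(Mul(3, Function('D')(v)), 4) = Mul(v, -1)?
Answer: 0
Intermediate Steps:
Function('D')(v) = Add(Rational(-4, 3), Mul(Rational(-1, 3), v)) (Function('D')(v) = Add(Rational(-4, 3), Mul(Rational(1, 3), Mul(v, -1))) = Add(Rational(-4, 3), Mul(Rational(1, 3), Mul(-1, v))) = Add(Rational(-4, 3), Mul(Rational(-1, 3), v)))
Function('t')(W) = Add(4, W)
Mul(6299, Mul(0, Add(5, Function('t')(Pow(Add(-2, Function('D')(4)), 2))))) = Mul(6299, Mul(0, Add(5, Add(4, Pow(Add(-2, Add(Rational(-4, 3), Mul(Rational(-1, 3), 4))), 2))))) = Mul(6299, Mul(0, Add(5, Add(4, Pow(Add(-2, Add(Rational(-4, 3), Rational(-4, 3))), 2))))) = Mul(6299, Mul(0, Add(5, Add(4, Pow(Add(-2, Rational(-8, 3)), 2))))) = Mul(6299, Mul(0, Add(5, Add(4, Pow(Rational(-14, 3), 2))))) = Mul(6299, Mul(0, Add(5, Add(4, Rational(196, 9))))) = Mul(6299, Mul(0, Add(5, Rational(232, 9)))) = Mul(6299, Mul(0, Rational(277, 9))) = Mul(6299, 0) = 0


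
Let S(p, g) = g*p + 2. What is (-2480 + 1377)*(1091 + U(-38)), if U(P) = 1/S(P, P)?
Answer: -1740078461/1446 ≈ -1.2034e+6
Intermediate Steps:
S(p, g) = 2 + g*p
U(P) = 1/(2 + P²) (U(P) = 1/(2 + P*P) = 1/(2 + P²))
(-2480 + 1377)*(1091 + U(-38)) = (-2480 + 1377)*(1091 + 1/(2 + (-38)²)) = -1103*(1091 + 1/(2 + 1444)) = -1103*(1091 + 1/1446) = -1103*1577587/1446 = -1740078461/1446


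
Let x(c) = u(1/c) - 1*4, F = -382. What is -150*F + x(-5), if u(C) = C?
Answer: 286479/5 ≈ 57296.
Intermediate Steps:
x(c) = -4 + 1/c (x(c) = 1/c - 1*4 = 1/c - 4 = -4 + 1/c)
-150*F + x(-5) = -150*(-382) + (-4 + 1/(-5)) = 57300 + (-4 - 1/5) = 57300 - 21/5 = 286479/5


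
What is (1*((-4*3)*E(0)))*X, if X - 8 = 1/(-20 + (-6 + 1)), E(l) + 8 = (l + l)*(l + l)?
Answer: 19104/25 ≈ 764.16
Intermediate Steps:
E(l) = -8 + 4*l**2 (E(l) = -8 + (l + l)*(l + l) = -8 + (2*l)*(2*l) = -8 + 4*l**2)
X = 199/25 (X = 8 + 1/(-20 + (-6 + 1)) = 8 + 1/(-20 - 5) = 8 + 1/(-25) = 8 - 1/25 = 199/25 ≈ 7.9600)
(1*((-4*3)*E(0)))*X = (1*((-4*3)*(-8 + 4*0**2)))*(199/25) = (1*(-12*(-8 + 4*0)))*(199/25) = (1*(-12*(-8 + 0)))*(199/25) = (1*(-12*(-8)))*(199/25) = (1*96)*(199/25) = 96*(199/25) = 19104/25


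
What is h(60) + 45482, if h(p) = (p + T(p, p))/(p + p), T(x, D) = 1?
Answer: 5457901/120 ≈ 45483.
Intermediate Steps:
h(p) = (1 + p)/(2*p) (h(p) = (p + 1)/(p + p) = (1 + p)/((2*p)) = (1 + p)*(1/(2*p)) = (1 + p)/(2*p))
h(60) + 45482 = (½)*(1 + 60)/60 + 45482 = (½)*(1/60)*61 + 45482 = 61/120 + 45482 = 5457901/120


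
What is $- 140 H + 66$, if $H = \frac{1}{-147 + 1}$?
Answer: $\frac{4888}{73} \approx 66.959$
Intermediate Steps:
$H = - \frac{1}{146}$ ($H = \frac{1}{-146} = - \frac{1}{146} \approx -0.0068493$)
$- 140 H + 66 = \left(-140\right) \left(- \frac{1}{146}\right) + 66 = \frac{70}{73} + 66 = \frac{4888}{73}$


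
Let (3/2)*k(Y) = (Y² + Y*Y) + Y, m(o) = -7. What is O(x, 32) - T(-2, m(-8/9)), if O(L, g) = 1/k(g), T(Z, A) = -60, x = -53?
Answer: 249603/4160 ≈ 60.001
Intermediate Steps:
k(Y) = 2*Y/3 + 4*Y²/3 (k(Y) = 2*((Y² + Y*Y) + Y)/3 = 2*((Y² + Y²) + Y)/3 = 2*(2*Y² + Y)/3 = 2*(Y + 2*Y²)/3 = 2*Y/3 + 4*Y²/3)
O(L, g) = 3/(2*g*(1 + 2*g)) (O(L, g) = 1/(2*g*(1 + 2*g)/3) = 3/(2*g*(1 + 2*g)))
O(x, 32) - T(-2, m(-8/9)) = (3/2)/(32*(1 + 2*32)) - 1*(-60) = (3/2)*(1/32)/(1 + 64) + 60 = (3/2)*(1/32)/65 + 60 = (3/2)*(1/32)*(1/65) + 60 = 3/4160 + 60 = 249603/4160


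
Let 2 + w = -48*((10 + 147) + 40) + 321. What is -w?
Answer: 9137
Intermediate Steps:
w = -9137 (w = -2 + (-48*((10 + 147) + 40) + 321) = -2 + (-48*(157 + 40) + 321) = -2 + (-48*197 + 321) = -2 + (-9456 + 321) = -2 - 9135 = -9137)
-w = -1*(-9137) = 9137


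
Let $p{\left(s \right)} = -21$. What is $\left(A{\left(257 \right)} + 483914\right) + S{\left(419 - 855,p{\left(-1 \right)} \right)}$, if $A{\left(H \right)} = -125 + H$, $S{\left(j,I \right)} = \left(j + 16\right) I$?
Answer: $492866$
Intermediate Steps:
$S{\left(j,I \right)} = I \left(16 + j\right)$ ($S{\left(j,I \right)} = \left(16 + j\right) I = I \left(16 + j\right)$)
$\left(A{\left(257 \right)} + 483914\right) + S{\left(419 - 855,p{\left(-1 \right)} \right)} = \left(\left(-125 + 257\right) + 483914\right) - 21 \left(16 + \left(419 - 855\right)\right) = \left(132 + 483914\right) - 21 \left(16 - 436\right) = 484046 - -8820 = 484046 + 8820 = 492866$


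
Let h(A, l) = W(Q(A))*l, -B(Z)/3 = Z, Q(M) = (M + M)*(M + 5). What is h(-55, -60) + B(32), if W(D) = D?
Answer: -330096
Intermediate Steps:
Q(M) = 2*M*(5 + M) (Q(M) = (2*M)*(5 + M) = 2*M*(5 + M))
B(Z) = -3*Z
h(A, l) = 2*A*l*(5 + A) (h(A, l) = (2*A*(5 + A))*l = 2*A*l*(5 + A))
h(-55, -60) + B(32) = 2*(-55)*(-60)*(5 - 55) - 3*32 = 2*(-55)*(-60)*(-50) - 96 = -330000 - 96 = -330096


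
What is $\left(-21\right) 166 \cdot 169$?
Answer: $-589134$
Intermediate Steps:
$\left(-21\right) 166 \cdot 169 = \left(-3486\right) 169 = -589134$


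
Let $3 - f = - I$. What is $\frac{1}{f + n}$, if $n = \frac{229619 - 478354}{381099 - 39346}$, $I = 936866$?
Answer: $\frac{341753}{320177542622} \approx 1.0674 \cdot 10^{-6}$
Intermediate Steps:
$n = - \frac{248735}{341753} \approx -0.72782$
$f = 936869$ ($f = 3 - \left(-1\right) 936866 = 3 - -936866 = 3 + 936866 = 936869$)
$\frac{1}{f + n} = \frac{1}{936869 - \frac{248735}{341753}} = \frac{1}{\frac{320177542622}{341753}} = \frac{341753}{320177542622}$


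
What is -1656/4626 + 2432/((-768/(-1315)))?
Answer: 6420593/1542 ≈ 4163.8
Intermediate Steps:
-1656/4626 + 2432/((-768/(-1315))) = -1656*1/4626 + 2432/((-768*(-1/1315))) = -92/257 + 2432/(768/1315) = -92/257 + 2432*(1315/768) = -92/257 + 24985/6 = 6420593/1542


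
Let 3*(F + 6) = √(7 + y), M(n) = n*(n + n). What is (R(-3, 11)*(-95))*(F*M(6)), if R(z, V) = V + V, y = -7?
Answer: 902880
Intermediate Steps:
M(n) = 2*n² (M(n) = n*(2*n) = 2*n²)
R(z, V) = 2*V
F = -6 (F = -6 + √(7 - 7)/3 = -6 + √0/3 = -6 + (⅓)*0 = -6 + 0 = -6)
(R(-3, 11)*(-95))*(F*M(6)) = ((2*11)*(-95))*(-12*6²) = (22*(-95))*(-12*36) = -(-12540)*72 = -2090*(-432) = 902880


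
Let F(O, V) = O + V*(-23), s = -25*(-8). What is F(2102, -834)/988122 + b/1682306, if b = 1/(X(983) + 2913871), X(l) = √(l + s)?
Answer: 50669618692713243261049/2352366329703393096191676 - 13*√7/14283861687342614148 ≈ 0.021540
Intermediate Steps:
s = 200
F(O, V) = O - 23*V
X(l) = √(200 + l) (X(l) = √(l + 200) = √(200 + l))
b = 1/(2913871 + 13*√7) (b = 1/(√(200 + 983) + 2913871) = 1/(√1183 + 2913871) = 1/(13*√7 + 2913871) = 1/(2913871 + 13*√7) ≈ 3.4318e-7)
F(2102, -834)/988122 + b/1682306 = (2102 - 23*(-834))/988122 + (2913871/8490644203458 - 13*√7/8490644203458)/1682306 = (2102 + 19182)*(1/988122) + (2913871/8490644203458 - 13*√7/8490644203458)*(1/1682306) = 21284*(1/988122) + (2913871/14283861687342614148 - 13*√7/14283861687342614148) = 10642/494061 + (2913871/14283861687342614148 - 13*√7/14283861687342614148) = 50669618692713243261049/2352366329703393096191676 - 13*√7/14283861687342614148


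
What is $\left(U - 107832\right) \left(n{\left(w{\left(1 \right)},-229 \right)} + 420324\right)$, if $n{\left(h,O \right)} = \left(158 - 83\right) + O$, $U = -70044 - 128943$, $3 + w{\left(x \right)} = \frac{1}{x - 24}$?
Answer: $-128916139230$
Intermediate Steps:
$w{\left(x \right)} = -3 + \frac{1}{-24 + x}$ ($w{\left(x \right)} = -3 + \frac{1}{x - 24} = -3 + \frac{1}{-24 + x}$)
$U = -198987$
$n{\left(h,O \right)} = 75 + O$
$\left(U - 107832\right) \left(n{\left(w{\left(1 \right)},-229 \right)} + 420324\right) = \left(-198987 - 107832\right) \left(\left(75 - 229\right) + 420324\right) = - 306819 \left(-154 + 420324\right) = \left(-306819\right) 420170 = -128916139230$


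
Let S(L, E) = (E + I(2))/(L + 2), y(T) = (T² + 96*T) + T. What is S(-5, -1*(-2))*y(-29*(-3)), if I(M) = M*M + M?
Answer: -42688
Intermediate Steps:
y(T) = T² + 97*T
I(M) = M + M² (I(M) = M² + M = M + M²)
S(L, E) = (6 + E)/(2 + L) (S(L, E) = (E + 2*(1 + 2))/(L + 2) = (E + 2*3)/(2 + L) = (E + 6)/(2 + L) = (6 + E)/(2 + L))
S(-5, -1*(-2))*y(-29*(-3)) = ((6 - 1*(-2))/(2 - 5))*((-29*(-3))*(97 - 29*(-3))) = ((6 + 2)/(-3))*(87*(97 + 87)) = (-⅓*8)*(87*184) = -8/3*16008 = -42688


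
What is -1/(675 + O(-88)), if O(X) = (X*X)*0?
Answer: -1/675 ≈ -0.0014815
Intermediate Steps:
O(X) = 0 (O(X) = X²*0 = 0)
-1/(675 + O(-88)) = -1/(675 + 0) = -1/675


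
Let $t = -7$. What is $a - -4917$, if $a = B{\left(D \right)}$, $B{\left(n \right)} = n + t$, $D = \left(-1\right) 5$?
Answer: $4905$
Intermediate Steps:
$D = -5$
$B{\left(n \right)} = -7 + n$ ($B{\left(n \right)} = n - 7 = -7 + n$)
$a = -12$ ($a = -7 - 5 = -12$)
$a - -4917 = -12 - -4917 = -12 + 4917 = 4905$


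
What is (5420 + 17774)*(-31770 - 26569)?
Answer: -1353114766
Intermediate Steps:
(5420 + 17774)*(-31770 - 26569) = 23194*(-58339) = -1353114766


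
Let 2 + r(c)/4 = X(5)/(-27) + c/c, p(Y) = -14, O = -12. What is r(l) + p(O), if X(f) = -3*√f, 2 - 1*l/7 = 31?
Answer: -18 + 4*√5/9 ≈ -17.006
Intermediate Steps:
l = -203 (l = 14 - 7*31 = 14 - 217 = -203)
r(c) = -4 + 4*√5/9 (r(c) = -8 + 4*(-3*√5/(-27) + c/c) = -8 + 4*(-3*√5*(-1/27) + 1) = -8 + 4*(√5/9 + 1) = -8 + 4*(1 + √5/9) = -8 + (4 + 4*√5/9) = -4 + 4*√5/9)
r(l) + p(O) = (-4 + 4*√5/9) - 14 = -18 + 4*√5/9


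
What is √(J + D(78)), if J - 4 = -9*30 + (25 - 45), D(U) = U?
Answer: 4*I*√13 ≈ 14.422*I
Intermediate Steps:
J = -286 (J = 4 + (-9*30 + (25 - 45)) = 4 + (-270 - 20) = 4 - 290 = -286)
√(J + D(78)) = √(-286 + 78) = √(-208) = 4*I*√13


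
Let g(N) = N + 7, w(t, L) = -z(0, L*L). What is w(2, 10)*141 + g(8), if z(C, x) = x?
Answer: -14085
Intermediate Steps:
w(t, L) = -L² (w(t, L) = -L*L = -L²)
g(N) = 7 + N
w(2, 10)*141 + g(8) = -1*10²*141 + (7 + 8) = -1*100*141 + 15 = -100*141 + 15 = -14100 + 15 = -14085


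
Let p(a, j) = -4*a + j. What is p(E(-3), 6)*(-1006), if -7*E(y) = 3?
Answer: -54324/7 ≈ -7760.6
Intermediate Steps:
E(y) = -3/7 (E(y) = -⅐*3 = -3/7)
p(a, j) = j - 4*a
p(E(-3), 6)*(-1006) = (6 - 4*(-3/7))*(-1006) = (6 + 12/7)*(-1006) = (54/7)*(-1006) = -54324/7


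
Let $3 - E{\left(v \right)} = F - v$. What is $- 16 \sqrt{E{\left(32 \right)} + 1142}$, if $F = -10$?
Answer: $- 16 \sqrt{1187} \approx -551.25$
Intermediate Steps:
$E{\left(v \right)} = 13 + v$ ($E{\left(v \right)} = 3 - \left(-10 - v\right) = 3 + \left(10 + v\right) = 13 + v$)
$- 16 \sqrt{E{\left(32 \right)} + 1142} = - 16 \sqrt{\left(13 + 32\right) + 1142} = - 16 \sqrt{45 + 1142} = - 16 \sqrt{1187}$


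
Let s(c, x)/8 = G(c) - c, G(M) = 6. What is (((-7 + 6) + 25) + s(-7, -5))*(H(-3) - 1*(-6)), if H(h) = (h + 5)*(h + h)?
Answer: -768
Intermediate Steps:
H(h) = 2*h*(5 + h) (H(h) = (5 + h)*(2*h) = 2*h*(5 + h))
s(c, x) = 48 - 8*c (s(c, x) = 8*(6 - c) = 48 - 8*c)
(((-7 + 6) + 25) + s(-7, -5))*(H(-3) - 1*(-6)) = (((-7 + 6) + 25) + (48 - 8*(-7)))*(2*(-3)*(5 - 3) - 1*(-6)) = ((-1 + 25) + (48 + 56))*(2*(-3)*2 + 6) = (24 + 104)*(-12 + 6) = 128*(-6) = -768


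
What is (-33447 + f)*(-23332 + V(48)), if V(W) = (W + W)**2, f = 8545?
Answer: 351516632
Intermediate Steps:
V(W) = 4*W**2 (V(W) = (2*W)**2 = 4*W**2)
(-33447 + f)*(-23332 + V(48)) = (-33447 + 8545)*(-23332 + 4*48**2) = -24902*(-23332 + 4*2304) = -24902*(-23332 + 9216) = -24902*(-14116) = 351516632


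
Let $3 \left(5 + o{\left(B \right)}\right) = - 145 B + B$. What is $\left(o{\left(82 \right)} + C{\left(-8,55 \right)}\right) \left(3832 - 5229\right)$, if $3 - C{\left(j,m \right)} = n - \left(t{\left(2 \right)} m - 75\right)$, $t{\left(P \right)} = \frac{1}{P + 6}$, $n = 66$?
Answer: $\frac{45510069}{8} \approx 5.6888 \cdot 10^{6}$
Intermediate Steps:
$t{\left(P \right)} = \frac{1}{6 + P}$
$o{\left(B \right)} = -5 - 48 B$ ($o{\left(B \right)} = -5 + \frac{- 145 B + B}{3} = -5 + \frac{\left(-144\right) B}{3} = -5 - 48 B$)
$C{\left(j,m \right)} = -138 + \frac{m}{8}$ ($C{\left(j,m \right)} = 3 - \left(66 - \left(\frac{m}{6 + 2} - 75\right)\right) = 3 - \left(66 - \left(\frac{m}{8} - 75\right)\right) = 3 - \left(66 - \left(-75 + \frac{m}{8}\right)\right) = 3 - \left(141 - \frac{m}{8}\right) = 3 + \left(-141 + \frac{m}{8}\right) = -138 + \frac{m}{8}$)
$\left(o{\left(82 \right)} + C{\left(-8,55 \right)}\right) \left(3832 - 5229\right) = \left(\left(-5 - 3936\right) + \left(-138 + \frac{1}{8} \cdot 55\right)\right) \left(3832 - 5229\right) = \left(\left(-5 - 3936\right) + \left(-138 + \frac{55}{8}\right)\right) \left(-1397\right) = \left(-3941 - \frac{1049}{8}\right) \left(-1397\right) = \left(- \frac{32577}{8}\right) \left(-1397\right) = \frac{45510069}{8}$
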